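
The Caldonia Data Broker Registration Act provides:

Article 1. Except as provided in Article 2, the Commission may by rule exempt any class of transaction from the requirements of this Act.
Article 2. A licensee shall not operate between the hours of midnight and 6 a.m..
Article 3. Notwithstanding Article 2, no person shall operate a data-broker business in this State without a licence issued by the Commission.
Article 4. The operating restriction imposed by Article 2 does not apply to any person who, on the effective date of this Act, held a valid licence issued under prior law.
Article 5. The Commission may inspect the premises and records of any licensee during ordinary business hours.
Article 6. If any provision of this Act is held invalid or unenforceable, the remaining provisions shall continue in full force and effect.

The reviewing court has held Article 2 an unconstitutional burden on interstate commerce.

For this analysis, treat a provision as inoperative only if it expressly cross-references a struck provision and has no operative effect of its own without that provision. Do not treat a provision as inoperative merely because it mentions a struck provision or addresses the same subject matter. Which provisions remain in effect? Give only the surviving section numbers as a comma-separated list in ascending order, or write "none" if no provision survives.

Article 2 is struck. Article 4 has no operative effect of its own apart from Article 2 and is therefore inoperative. Article 3 mentions Article 2 but its own obligation stands independently of Article 2, so Article 3 is not affected. Although Article 1 refers to Article 2, its operative terms do not depend on Article 2, so it remains in effect. Under the severability clause in Article 6, the remaining provisions continue in force. That leaves Article 1, Article 3, Article 5, and Article 6 in effect.

1, 3, 5, 6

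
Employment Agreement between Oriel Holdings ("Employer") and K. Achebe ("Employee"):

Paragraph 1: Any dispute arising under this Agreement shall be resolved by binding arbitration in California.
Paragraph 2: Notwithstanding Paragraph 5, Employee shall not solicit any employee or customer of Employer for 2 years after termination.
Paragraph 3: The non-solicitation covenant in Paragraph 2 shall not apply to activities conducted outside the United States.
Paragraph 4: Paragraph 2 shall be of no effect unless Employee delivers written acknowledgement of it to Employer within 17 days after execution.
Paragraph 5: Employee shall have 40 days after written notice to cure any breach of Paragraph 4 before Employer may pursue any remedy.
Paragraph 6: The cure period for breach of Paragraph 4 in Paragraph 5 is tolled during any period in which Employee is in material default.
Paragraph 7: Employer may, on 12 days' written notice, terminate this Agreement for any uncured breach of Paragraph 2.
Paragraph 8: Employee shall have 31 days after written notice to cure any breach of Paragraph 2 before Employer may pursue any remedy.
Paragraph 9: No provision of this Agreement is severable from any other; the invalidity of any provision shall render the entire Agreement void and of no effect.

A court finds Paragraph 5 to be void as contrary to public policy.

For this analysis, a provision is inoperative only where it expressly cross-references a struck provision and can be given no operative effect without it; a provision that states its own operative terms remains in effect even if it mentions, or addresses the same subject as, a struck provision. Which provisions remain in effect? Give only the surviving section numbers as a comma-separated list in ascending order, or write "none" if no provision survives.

none

Paragraph 5 is struck. The whole of Paragraph 6 is the tolling of the cure period for breach of Paragraph 4, defined by reference to Paragraph 5, so Paragraph 6 cannot stand once Paragraph 5 is removed. Paragraph 9 provides that the Agreement is not severable, so the invalidity of any one provision voids the entire Agreement. No provision of the Agreement survives.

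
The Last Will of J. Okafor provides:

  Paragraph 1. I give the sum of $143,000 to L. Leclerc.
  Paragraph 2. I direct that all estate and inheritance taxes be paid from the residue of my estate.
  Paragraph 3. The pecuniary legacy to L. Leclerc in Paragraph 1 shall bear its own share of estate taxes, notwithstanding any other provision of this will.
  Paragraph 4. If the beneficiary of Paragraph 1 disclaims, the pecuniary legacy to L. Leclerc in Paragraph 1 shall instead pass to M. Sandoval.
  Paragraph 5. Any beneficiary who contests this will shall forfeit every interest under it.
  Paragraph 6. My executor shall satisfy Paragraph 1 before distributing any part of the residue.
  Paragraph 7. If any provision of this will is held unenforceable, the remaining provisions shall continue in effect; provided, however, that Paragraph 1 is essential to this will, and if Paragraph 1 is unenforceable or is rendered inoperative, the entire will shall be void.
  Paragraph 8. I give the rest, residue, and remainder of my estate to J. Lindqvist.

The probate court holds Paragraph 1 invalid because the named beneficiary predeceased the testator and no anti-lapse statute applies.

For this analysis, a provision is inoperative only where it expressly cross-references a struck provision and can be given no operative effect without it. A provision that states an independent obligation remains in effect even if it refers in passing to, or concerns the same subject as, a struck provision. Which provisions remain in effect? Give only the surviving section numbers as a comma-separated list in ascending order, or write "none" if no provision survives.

Paragraph 1 is struck. Paragraph 3 merely fixes the tax charge on Paragraph 1; with Paragraph 1 gone it has nothing to operate on and falls away. The only function of Paragraph 4 is the alternative disposition for Paragraph 1, so it cannot stand once Paragraph 1 is removed. Paragraph 6 has no operative effect of its own apart from Paragraph 1 and is therefore inoperative. Paragraph 7 makes Paragraph 1 an essential term, and Paragraph 1 is the provision held invalid; under Paragraph 7, the entire will is therefore void. No provision of the will survives.

none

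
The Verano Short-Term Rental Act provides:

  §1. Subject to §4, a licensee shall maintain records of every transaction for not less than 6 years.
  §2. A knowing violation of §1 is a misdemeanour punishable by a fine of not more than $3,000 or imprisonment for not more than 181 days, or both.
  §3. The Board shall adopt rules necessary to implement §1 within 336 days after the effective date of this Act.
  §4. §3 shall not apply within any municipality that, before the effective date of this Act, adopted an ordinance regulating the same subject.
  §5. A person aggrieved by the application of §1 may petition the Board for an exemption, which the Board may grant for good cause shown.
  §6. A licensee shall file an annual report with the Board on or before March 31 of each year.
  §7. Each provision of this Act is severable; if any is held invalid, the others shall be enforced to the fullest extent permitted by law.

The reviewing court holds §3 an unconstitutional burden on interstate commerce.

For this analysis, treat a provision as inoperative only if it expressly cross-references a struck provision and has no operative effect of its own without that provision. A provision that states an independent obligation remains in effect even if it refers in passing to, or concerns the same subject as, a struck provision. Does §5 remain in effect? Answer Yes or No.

Yes

§3 is struck. §4 operates only by reference to §3, so it falls with §3. §1 mentions §4 but its own obligation stands independently of §4, so §1 is not affected. §7 is a severability clause and preserves every provision that can still be given independent effect. §1, §2, §5, §6, and §7 remain in effect. §5 is among the surviving provisions, so the answer is yes.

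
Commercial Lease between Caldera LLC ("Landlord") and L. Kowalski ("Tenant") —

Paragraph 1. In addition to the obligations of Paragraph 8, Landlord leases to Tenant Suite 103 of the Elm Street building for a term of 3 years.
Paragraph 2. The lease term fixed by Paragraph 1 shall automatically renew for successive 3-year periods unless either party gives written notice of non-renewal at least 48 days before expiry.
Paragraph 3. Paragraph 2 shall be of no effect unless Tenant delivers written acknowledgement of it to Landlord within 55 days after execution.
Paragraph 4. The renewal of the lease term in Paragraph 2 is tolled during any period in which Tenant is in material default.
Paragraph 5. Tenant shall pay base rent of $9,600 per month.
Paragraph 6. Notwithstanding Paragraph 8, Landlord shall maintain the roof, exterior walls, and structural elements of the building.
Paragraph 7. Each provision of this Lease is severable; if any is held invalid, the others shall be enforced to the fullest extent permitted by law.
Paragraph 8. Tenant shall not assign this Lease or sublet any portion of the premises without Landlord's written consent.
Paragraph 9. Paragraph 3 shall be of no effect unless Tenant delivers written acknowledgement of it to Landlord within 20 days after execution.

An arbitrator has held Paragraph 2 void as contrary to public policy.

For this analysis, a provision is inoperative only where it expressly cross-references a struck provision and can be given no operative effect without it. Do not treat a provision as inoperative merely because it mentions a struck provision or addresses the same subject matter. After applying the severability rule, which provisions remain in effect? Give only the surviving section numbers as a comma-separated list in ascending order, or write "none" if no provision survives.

Paragraph 2 is struck. Paragraph 3 merely fixes the acknowledgement condition for Paragraph 2; with Paragraph 2 gone it has nothing to operate on and falls away. Paragraph 4 has no operative effect of its own apart from Paragraph 2 and is therefore inoperative. Paragraph 9 merely fixes the acknowledgement condition for Paragraph 3; with Paragraph 3 gone it has nothing to operate on and falls away. Paragraph 7 is a severability clause and preserves every provision that can still be given independent effect. Paragraph 1, Paragraph 5, Paragraph 6, Paragraph 7, and Paragraph 8 remain in effect.

1, 5, 6, 7, 8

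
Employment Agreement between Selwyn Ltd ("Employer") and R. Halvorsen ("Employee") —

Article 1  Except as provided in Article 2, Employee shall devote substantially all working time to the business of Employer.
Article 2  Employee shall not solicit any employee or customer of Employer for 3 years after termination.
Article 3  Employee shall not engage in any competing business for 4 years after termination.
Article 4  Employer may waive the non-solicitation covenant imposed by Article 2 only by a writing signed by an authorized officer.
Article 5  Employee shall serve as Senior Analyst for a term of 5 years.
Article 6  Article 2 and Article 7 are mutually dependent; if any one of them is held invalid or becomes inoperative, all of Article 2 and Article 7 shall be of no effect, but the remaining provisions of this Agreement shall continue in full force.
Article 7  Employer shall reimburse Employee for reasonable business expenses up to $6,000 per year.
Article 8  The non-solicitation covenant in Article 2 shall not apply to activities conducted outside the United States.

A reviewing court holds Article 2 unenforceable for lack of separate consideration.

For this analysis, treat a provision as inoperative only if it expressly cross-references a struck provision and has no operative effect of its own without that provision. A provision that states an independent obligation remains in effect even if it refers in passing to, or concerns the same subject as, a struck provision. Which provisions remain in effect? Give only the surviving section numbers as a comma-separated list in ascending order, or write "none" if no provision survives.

1, 3, 5, 6

Article 2 is struck. Article 4 operates only by reference to Article 2, so it falls with Article 2. Article 8 does nothing except set the carve-out from the non-solicitation covenant by reference to Article 2; with Article 2 gone it has no independent effect and is inoperative. Although Article 1 refers to Article 2, its operative terms do not depend on Article 2, so it remains in effect. Article 6 declares Article 2 and Article 7 mutually dependent; since one of them has fallen, all of them are of no effect. That brings down Article 7 as well. The remainder continues in force under Article 6. Article 1, Article 3, Article 5, and Article 6 remain in effect.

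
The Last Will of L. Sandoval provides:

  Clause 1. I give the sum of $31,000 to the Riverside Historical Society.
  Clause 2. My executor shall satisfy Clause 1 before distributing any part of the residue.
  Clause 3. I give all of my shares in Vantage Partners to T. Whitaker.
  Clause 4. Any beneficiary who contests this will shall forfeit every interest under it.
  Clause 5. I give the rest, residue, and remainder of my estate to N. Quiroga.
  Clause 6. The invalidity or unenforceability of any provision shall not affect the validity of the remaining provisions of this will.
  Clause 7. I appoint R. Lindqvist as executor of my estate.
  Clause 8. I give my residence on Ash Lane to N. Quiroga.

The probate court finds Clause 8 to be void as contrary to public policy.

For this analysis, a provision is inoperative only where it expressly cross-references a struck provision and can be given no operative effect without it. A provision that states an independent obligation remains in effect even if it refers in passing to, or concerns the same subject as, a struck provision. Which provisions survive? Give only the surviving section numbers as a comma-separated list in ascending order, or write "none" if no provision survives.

Clause 8 is struck. Nothing else in the will is defined by reference to Clause 8. Clause 6 is a severability clause and preserves every provision that can still be given independent effect. That leaves Clause 1, Clause 2, Clause 3, Clause 4, Clause 5, Clause 6, and Clause 7 in effect.

1, 2, 3, 4, 5, 6, 7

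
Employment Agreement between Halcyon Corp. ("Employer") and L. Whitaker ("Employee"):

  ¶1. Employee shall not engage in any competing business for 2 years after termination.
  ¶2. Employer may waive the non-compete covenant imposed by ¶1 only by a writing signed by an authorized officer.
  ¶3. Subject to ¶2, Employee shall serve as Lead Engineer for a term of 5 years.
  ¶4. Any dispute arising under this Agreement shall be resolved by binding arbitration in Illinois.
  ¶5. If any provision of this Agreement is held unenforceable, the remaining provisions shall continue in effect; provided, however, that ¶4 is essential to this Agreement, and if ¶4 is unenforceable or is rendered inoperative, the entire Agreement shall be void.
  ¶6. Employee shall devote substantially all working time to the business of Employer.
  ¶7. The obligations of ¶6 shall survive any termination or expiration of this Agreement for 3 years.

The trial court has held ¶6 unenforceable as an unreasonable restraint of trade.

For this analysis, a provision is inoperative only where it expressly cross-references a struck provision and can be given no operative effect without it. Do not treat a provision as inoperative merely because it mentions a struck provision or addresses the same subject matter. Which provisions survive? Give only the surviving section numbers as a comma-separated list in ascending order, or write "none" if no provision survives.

1, 2, 3, 4, 5

¶6 is struck. ¶7 operates only by reference to ¶6, so it falls with ¶6. ¶5 makes ¶4 an essential term, but ¶4 is unaffected, so the severability proviso in ¶5 preserves the remaining provisions. The provisions still in force are ¶1, ¶2, ¶3, ¶4, and ¶5.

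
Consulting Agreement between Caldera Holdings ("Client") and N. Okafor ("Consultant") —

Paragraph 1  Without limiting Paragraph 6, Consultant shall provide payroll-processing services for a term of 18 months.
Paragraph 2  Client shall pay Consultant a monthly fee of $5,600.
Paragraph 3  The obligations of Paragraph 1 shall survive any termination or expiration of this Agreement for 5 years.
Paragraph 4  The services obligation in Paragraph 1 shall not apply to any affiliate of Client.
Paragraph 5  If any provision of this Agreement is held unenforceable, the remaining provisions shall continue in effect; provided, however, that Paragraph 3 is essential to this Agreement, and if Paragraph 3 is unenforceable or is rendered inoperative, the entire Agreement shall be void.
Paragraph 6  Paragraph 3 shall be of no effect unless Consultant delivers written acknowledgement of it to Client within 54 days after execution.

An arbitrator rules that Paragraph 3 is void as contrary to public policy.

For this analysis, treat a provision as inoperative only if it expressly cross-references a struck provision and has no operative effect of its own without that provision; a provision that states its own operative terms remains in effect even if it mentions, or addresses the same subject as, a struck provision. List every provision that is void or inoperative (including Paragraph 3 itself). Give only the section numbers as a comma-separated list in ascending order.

Paragraph 3 is struck. Paragraph 6 merely fixes the acknowledgement condition for Paragraph 3; with Paragraph 3 gone it has nothing to operate on and falls away. Paragraph 5 makes Paragraph 3 an essential term, and Paragraph 3 is the provision held invalid; under Paragraph 5, the entire Agreement is therefore void. No provision of the Agreement survives.

1, 2, 3, 4, 5, 6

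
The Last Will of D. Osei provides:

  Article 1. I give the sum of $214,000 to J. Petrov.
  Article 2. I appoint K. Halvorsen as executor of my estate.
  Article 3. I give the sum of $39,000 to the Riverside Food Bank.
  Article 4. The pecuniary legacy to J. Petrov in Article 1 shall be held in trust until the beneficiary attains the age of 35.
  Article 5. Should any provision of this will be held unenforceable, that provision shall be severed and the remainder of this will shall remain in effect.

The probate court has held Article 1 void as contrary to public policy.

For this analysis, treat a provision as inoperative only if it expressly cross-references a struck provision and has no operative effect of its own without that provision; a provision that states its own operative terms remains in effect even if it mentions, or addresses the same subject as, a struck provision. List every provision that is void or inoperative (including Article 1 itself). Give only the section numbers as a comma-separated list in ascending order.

1, 4

Article 1 is struck. Article 4 merely fixes the trust for Article 1; with Article 1 gone it has nothing to operate on and falls away. Under the severability clause in Article 5, the remaining provisions continue in force. Article 2, Article 3, and Article 5 remain in effect.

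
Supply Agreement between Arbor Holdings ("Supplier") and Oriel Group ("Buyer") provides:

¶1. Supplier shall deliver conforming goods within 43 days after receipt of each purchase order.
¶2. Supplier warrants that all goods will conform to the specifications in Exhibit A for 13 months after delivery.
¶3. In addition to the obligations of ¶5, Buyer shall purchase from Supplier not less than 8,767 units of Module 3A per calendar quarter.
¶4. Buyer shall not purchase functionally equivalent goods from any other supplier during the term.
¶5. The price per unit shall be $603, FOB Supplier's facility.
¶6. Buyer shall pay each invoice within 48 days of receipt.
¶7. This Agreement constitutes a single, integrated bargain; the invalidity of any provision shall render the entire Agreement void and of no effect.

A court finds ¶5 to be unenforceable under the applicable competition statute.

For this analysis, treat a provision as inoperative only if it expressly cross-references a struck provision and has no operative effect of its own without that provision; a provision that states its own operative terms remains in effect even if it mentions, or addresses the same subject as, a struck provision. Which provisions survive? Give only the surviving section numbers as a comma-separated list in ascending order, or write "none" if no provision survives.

none

¶5 is struck. Nothing else in the Agreement is defined by reference to ¶5. ¶7 provides that the Agreement is not severable, so the invalidity of any one provision voids the entire Agreement. No provision of the Agreement survives.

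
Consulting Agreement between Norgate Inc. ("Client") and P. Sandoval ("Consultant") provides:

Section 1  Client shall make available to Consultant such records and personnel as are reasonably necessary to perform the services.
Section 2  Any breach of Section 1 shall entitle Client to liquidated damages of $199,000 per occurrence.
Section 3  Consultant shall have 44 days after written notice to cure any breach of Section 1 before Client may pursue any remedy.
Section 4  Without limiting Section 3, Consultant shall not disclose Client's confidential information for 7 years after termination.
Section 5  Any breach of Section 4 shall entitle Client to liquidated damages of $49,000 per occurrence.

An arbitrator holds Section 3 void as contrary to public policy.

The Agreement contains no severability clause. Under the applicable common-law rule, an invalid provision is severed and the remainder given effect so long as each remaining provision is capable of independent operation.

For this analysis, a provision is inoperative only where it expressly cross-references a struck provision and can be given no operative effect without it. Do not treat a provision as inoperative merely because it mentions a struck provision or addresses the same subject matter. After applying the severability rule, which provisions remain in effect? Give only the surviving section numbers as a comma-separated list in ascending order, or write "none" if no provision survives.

Section 3 is struck. Section 4 mentions Section 3 but its own obligation stands independently of Section 3, so Section 4 is not affected. Nothing else in the Agreement is defined by reference to Section 3. Under the stated default rule, only provisions that cannot operate independently fall away; the rest are enforced. The provisions still in force are Section 1, Section 2, Section 4, and Section 5.

1, 2, 4, 5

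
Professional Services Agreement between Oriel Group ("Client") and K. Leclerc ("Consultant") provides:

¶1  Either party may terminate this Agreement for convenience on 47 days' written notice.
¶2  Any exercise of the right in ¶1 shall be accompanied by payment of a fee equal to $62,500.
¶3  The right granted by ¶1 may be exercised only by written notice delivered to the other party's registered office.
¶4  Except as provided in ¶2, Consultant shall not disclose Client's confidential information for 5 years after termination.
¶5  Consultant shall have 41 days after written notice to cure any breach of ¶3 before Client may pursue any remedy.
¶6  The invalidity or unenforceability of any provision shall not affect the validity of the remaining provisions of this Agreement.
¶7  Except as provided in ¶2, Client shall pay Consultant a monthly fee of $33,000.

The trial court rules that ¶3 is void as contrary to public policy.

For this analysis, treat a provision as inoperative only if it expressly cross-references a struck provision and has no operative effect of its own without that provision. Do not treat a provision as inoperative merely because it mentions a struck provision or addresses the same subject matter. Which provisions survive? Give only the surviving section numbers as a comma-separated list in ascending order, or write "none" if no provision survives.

1, 2, 4, 6, 7

¶3 is struck. ¶5 has no operative effect of its own apart from ¶3 and is therefore inoperative. ¶6 is a severability clause and preserves every provision that can still be given independent effect. ¶1, ¶2, ¶4, ¶6, and ¶7 remain in effect.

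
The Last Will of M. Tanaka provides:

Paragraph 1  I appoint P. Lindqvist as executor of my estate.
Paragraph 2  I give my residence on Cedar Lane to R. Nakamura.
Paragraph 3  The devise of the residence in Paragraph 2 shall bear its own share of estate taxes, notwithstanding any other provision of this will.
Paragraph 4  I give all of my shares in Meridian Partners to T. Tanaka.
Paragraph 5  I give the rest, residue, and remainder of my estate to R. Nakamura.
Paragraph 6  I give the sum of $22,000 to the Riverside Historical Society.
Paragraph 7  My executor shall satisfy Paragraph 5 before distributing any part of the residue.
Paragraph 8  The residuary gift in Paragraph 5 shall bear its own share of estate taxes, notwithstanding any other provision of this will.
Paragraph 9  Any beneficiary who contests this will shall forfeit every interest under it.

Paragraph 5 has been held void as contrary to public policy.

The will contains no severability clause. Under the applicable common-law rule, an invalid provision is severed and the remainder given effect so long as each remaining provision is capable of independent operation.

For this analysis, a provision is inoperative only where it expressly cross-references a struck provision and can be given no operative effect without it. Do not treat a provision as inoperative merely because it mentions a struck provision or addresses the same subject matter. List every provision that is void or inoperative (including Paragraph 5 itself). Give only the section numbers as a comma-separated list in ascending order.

5, 7, 8

Paragraph 5 is struck. Paragraph 7 merely fixes the priority direction for Paragraph 5; with Paragraph 5 gone it has nothing to operate on and falls away. Paragraph 8 operates only by reference to Paragraph 5, so it falls with Paragraph 5. With no severability clause, the stated default rule severs what cannot stand and enforces each remaining provision that can operate on its own. That leaves Paragraph 1, Paragraph 2, Paragraph 3, Paragraph 4, Paragraph 6, and Paragraph 9 in effect.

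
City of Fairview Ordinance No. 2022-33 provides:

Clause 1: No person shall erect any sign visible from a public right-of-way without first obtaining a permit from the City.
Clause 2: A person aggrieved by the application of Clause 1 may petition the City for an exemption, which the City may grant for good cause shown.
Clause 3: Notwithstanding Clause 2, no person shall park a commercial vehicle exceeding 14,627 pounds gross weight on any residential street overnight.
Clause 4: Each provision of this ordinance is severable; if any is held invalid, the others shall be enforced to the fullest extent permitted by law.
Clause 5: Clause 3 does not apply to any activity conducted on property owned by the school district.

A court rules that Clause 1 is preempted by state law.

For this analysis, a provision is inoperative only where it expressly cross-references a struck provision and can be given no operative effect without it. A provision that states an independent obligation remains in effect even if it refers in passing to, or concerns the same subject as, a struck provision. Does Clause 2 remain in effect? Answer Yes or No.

Clause 1 is struck. Clause 2 operates only by reference to Clause 1, so it falls with Clause 1. Although Clause 3 refers to Clause 2, its operative terms do not depend on Clause 2, so it remains in effect. Under the severability clause in Clause 4, the remaining provisions continue in force. That leaves Clause 3, Clause 4, and Clause 5 in effect. Clause 2 is among the inoperative provisions, so the answer is no.

No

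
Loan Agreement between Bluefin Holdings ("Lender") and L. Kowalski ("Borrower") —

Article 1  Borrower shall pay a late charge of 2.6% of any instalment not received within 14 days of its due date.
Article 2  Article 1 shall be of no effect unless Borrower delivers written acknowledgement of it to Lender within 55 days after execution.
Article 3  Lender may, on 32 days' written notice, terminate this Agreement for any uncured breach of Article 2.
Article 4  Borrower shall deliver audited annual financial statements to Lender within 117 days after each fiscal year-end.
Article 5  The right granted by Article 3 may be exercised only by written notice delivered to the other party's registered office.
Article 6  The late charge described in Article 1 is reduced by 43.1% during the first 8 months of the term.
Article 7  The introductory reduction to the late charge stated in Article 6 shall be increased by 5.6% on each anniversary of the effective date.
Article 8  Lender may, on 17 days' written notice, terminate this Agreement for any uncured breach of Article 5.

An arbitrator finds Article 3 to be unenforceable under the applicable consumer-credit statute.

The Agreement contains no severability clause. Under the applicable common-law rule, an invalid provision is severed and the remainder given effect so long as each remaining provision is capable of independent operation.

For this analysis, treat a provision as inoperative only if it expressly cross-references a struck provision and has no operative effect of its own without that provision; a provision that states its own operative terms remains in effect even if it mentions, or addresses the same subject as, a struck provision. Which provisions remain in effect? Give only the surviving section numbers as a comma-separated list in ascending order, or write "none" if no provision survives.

Article 3 is struck. Article 5 merely fixes the notice requirement for Article 3; with Article 3 gone it has nothing to operate on and falls away. Article 8 merely fixes the termination right for breach of Article 5; with Article 5 gone it has nothing to operate on and falls away. Under the stated default rule, only provisions that cannot operate independently fall away; the rest are enforced. The provisions still in force are Article 1, Article 2, Article 4, Article 6, and Article 7.

1, 2, 4, 6, 7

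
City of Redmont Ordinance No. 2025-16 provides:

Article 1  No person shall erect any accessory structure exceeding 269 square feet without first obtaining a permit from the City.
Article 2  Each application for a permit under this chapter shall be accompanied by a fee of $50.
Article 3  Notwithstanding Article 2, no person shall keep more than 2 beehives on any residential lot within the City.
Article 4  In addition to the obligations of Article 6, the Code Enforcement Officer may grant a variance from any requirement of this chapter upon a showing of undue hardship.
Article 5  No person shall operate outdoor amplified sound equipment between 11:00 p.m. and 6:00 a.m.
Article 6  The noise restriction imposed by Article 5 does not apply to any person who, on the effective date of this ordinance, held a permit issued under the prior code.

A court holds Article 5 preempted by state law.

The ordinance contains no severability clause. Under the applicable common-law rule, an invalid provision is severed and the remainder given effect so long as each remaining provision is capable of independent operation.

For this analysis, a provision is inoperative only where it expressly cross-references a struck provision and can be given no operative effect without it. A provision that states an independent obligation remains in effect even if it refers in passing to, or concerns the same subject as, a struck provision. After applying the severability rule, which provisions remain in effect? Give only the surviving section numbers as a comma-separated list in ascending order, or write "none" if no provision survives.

Article 5 is struck. Article 6 operates only by reference to Article 5, so it falls with Article 5. Article 4 mentions Article 6 but its own obligation stands independently of Article 6, so Article 4 is not affected. Under the stated default rule, only provisions that cannot operate independently fall away; the rest are enforced. The provisions still in force are Article 1, Article 2, Article 3, and Article 4.

1, 2, 3, 4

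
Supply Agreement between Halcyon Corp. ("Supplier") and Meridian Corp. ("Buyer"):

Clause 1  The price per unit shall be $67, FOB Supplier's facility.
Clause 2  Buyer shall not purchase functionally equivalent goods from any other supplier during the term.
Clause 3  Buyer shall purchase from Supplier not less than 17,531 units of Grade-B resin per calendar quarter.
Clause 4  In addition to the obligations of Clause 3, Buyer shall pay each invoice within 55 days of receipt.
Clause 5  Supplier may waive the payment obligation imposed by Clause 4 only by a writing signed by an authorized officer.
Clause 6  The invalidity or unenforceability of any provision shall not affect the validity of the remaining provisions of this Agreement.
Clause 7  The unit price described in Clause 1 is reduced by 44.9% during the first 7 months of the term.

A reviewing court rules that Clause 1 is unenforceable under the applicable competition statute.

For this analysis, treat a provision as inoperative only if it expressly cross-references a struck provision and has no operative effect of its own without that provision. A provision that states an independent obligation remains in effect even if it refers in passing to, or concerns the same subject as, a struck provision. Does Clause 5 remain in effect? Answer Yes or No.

Clause 1 is struck. Clause 7 does nothing except set the introductory reduction to the unit price by reference to Clause 1; with Clause 1 gone it has no independent effect and is inoperative. Under the severability clause in Clause 6, the remaining provisions continue in force. Clause 2, Clause 3, Clause 4, Clause 5, and Clause 6 remain in effect. Clause 5 is among the surviving provisions, so the answer is yes.

Yes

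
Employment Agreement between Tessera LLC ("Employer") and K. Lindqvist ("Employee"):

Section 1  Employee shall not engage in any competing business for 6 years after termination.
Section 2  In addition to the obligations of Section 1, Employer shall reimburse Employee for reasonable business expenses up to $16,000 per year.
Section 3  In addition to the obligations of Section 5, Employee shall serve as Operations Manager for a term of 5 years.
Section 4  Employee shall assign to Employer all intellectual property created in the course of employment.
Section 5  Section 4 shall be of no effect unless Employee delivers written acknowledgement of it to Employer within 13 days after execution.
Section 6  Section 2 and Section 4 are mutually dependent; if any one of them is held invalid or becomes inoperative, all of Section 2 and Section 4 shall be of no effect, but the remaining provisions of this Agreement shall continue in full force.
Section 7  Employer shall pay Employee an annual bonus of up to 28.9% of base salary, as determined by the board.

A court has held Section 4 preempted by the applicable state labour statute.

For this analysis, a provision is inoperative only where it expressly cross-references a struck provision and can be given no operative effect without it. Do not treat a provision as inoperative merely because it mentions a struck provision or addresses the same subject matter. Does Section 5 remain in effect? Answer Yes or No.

No

Section 4 is struck. Section 5 operates only by reference to Section 4, so it falls with Section 4. Although Section 3 refers to Section 5, its operative terms do not depend on Section 5, so it remains in effect. Section 6 declares Section 2 and Section 4 mutually dependent; since one of them has fallen, all of them are of no effect. That brings down Section 2 as well. The remainder continues in force under Section 6. That leaves Section 1, Section 3, Section 6, and Section 7 in effect. Section 5 is among the inoperative provisions, so the answer is no.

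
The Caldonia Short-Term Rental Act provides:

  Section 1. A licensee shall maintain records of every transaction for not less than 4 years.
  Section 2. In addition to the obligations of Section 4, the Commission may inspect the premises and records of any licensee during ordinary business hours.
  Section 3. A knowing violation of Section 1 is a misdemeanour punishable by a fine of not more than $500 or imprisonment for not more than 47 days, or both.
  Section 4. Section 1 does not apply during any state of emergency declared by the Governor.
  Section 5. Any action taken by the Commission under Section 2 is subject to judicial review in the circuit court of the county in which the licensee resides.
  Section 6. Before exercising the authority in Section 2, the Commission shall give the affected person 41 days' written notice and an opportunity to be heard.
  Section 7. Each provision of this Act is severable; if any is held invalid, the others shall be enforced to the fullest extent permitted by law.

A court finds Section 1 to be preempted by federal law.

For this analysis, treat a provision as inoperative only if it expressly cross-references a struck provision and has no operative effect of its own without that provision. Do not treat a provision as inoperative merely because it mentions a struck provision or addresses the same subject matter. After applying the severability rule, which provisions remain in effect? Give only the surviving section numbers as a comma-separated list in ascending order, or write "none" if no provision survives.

2, 5, 6, 7

Section 1 is struck. Section 3 operates only by reference to Section 1, so it falls with Section 1. Section 4 operates only by reference to Section 1, so it falls with Section 1. Section 2 mentions Section 4 but its own obligation stands independently of Section 4, so Section 2 is not affected. Section 7 is a severability clause and preserves every provision that can still be given independent effect. The provisions still in force are Section 2, Section 5, Section 6, and Section 7.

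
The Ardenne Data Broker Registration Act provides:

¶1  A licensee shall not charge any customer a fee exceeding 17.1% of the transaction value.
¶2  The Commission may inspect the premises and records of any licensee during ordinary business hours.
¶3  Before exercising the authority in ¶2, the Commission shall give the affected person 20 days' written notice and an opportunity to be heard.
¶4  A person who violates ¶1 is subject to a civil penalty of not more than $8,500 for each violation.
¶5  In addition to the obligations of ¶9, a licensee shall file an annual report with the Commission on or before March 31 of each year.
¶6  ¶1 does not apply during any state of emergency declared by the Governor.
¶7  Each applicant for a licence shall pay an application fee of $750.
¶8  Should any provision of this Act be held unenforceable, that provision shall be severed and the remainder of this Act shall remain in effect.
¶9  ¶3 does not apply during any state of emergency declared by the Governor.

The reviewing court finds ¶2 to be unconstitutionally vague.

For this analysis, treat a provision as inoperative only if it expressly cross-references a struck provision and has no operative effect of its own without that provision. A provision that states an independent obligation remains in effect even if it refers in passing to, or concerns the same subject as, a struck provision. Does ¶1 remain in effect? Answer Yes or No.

Yes

¶2 is struck. ¶3 merely fixes the notice-and-hearing requirement for ¶2; with ¶2 gone it has nothing to operate on and falls away. ¶9 has no operative effect of its own apart from ¶3 and is therefore inoperative. Although ¶5 refers to ¶9, its operative terms do not depend on ¶9, so it remains in effect. ¶8 is a severability clause and preserves every provision that can still be given independent effect. The provisions still in force are ¶1, ¶4, ¶5, ¶6, ¶7, and ¶8. ¶1 is among the surviving provisions, so the answer is yes.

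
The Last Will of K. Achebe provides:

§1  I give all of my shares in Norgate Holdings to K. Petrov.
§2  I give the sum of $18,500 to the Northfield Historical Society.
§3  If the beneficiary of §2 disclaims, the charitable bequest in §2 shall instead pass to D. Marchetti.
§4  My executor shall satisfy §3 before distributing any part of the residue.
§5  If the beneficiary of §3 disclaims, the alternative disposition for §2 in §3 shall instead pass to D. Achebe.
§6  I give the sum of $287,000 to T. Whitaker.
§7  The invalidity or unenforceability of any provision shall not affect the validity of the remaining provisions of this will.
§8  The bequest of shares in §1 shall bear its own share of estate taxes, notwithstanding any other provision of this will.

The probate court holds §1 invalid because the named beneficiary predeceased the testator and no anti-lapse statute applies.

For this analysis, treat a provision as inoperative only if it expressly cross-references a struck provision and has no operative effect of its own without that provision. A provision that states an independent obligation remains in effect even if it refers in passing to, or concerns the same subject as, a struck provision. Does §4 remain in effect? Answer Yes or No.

Yes

§1 is struck. §8 operates only by reference to §1, so it falls with §1. Under the severability clause in §7, the remaining provisions continue in force. That leaves §2, §3, §4, §5, §6, and §7 in effect. §4 is among the surviving provisions, so the answer is yes.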